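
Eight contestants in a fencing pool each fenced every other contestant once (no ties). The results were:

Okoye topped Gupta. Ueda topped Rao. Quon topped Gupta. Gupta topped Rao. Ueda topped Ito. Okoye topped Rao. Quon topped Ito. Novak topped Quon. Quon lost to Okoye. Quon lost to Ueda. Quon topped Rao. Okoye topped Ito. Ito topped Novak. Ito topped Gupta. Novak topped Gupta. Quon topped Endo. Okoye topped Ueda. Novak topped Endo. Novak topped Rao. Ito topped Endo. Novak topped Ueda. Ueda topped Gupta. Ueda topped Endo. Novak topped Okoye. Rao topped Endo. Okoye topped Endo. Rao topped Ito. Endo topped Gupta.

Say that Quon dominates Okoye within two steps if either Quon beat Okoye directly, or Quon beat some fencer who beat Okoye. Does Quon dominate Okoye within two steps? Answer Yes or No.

Quon did not beat Okoye directly.
Quon beat Rao, Gupta, Endo, Ito, but each of them lost to Okoye. No two-step path.

No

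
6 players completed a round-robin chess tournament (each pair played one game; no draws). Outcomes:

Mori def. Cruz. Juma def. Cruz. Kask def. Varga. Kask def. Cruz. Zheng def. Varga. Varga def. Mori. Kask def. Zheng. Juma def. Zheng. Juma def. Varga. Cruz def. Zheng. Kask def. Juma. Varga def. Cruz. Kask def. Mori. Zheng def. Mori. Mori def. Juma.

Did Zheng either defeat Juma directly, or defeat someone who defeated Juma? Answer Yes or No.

Zheng did not beat Juma directly.
Zheng beat Mori, Varga. Of those, Mori beat Juma.

Yes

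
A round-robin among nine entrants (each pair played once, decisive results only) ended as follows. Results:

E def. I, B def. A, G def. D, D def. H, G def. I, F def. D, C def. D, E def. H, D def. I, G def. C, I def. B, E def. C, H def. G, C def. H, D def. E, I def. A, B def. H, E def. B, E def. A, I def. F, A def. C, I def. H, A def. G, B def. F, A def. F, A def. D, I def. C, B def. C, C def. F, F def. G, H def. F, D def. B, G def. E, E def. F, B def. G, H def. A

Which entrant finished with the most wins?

Win totals: A 4, B 5, C 3, D 4, E 6, F 2, G 4, H 3, I 5.
E leads with 6 wins (next highest: 5).

E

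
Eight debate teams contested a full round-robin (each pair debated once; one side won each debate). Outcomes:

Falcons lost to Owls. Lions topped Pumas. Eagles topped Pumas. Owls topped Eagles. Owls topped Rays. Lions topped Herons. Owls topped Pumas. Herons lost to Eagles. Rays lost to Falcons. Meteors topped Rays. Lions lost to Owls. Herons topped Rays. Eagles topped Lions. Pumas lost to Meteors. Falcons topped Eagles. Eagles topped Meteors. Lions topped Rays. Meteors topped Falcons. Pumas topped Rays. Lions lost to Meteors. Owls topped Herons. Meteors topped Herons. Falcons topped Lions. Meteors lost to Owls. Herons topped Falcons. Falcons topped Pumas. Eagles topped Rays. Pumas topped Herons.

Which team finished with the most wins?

Owls

Win totals: Owls 7, Meteors 5, Herons 2, Eagles 5, Lions 3, Rays 0, Falcons 4, Pumas 2.
Owls leads with 7 wins (next highest: 5).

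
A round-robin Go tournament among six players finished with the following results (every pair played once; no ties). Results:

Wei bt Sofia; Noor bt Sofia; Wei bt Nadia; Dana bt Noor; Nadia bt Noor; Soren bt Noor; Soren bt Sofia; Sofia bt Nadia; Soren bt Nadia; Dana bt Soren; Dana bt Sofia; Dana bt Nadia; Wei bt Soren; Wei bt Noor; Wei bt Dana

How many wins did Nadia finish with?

1

Nadia's results: beat Noor; lost to Sofia, Wei, Dana, Soren.
That is 1 win.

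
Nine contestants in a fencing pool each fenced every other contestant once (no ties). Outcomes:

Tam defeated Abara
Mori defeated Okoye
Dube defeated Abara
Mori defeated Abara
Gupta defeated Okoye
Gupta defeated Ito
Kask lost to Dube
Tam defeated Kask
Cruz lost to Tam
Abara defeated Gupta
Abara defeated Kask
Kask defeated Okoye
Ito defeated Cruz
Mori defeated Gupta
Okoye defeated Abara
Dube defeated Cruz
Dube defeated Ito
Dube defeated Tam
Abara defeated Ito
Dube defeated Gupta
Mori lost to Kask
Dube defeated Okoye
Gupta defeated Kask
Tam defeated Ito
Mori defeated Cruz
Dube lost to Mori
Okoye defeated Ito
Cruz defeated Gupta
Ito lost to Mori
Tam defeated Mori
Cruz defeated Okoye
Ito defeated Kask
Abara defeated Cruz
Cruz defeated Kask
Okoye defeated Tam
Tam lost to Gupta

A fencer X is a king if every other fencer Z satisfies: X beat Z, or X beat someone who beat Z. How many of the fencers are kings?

4

Okoye cannot reach Dube in two steps.
Tam reaches everyone (king).
Gupta cannot reach Dube in two steps.
Abara cannot reach Dube in two steps.
Mori reaches everyone (king).
Dube reaches everyone (king).
Kask reaches everyone (king).
Cruz cannot reach Dube in two steps.
Ito cannot reach Tam, Abara, Dube in two steps.
Kings: Tam, Mori, Dube, Kask — 4.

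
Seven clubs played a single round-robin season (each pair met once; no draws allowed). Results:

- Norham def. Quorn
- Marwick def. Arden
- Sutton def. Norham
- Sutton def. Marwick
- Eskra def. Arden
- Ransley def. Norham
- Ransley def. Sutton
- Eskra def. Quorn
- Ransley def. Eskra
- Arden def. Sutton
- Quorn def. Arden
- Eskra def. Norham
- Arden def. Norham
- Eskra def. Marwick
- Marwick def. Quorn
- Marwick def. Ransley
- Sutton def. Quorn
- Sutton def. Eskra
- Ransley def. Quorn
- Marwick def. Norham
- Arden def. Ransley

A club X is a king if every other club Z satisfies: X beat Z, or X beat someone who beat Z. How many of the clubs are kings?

5

Marwick reaches everyone (king).
Eskra reaches everyone (king).
Arden reaches everyone (king).
Sutton reaches everyone (king).
Norham cannot reach Marwick, Eskra, Sutton, Ransley in two steps.
Quorn cannot reach Marwick, Eskra in two steps.
Ransley reaches everyone (king).
Kings: Marwick, Eskra, Arden, Sutton, Ransley — 5.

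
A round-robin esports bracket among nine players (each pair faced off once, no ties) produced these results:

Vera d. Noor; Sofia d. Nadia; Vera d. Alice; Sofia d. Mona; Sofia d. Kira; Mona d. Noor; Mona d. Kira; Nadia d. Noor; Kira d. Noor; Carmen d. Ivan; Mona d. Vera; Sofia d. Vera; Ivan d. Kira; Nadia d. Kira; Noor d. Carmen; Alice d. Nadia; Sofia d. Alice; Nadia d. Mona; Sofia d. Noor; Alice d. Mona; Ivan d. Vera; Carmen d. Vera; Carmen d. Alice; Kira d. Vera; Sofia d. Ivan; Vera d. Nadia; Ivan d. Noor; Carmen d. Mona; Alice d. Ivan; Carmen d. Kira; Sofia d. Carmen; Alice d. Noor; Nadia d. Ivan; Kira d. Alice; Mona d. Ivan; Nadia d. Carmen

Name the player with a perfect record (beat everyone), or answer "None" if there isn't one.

Sofia has 8 wins out of 8 opponents — a perfect record.

Sofia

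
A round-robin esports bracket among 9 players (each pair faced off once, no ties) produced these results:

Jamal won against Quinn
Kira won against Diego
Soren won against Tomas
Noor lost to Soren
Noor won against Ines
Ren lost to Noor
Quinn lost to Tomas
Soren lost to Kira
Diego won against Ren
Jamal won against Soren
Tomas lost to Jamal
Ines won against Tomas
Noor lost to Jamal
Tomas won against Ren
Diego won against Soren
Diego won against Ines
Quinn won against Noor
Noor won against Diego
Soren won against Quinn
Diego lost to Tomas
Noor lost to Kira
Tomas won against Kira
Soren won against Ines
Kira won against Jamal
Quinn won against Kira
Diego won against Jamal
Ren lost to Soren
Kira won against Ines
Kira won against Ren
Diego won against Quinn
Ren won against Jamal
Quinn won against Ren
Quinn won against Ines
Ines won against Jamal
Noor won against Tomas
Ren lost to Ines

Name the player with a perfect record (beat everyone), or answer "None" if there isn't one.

None

Highest win total is Kira with 6 (out of 8 possible).
Kira lost to Tomas, Quinn, so no player went undefeated.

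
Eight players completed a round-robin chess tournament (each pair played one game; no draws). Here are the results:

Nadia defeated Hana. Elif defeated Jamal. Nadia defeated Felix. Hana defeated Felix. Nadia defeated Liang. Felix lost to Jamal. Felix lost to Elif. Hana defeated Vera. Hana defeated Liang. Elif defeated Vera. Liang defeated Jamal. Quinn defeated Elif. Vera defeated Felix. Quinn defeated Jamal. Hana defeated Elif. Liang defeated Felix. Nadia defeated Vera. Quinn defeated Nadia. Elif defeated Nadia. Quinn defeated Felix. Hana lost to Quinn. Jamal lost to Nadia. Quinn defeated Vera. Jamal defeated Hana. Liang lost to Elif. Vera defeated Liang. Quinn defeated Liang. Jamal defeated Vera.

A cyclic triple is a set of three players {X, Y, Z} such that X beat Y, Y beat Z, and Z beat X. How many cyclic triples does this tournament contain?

Win totals: Quinn 7, Jamal 3, Elif 5, Hana 4, Liang 2, Nadia 5, Vera 2, Felix 0.
A player with w wins dominates both others in C(w,2) triples; summing gives 21 + 3 + 10 + 6 + 1 + 10 + 1 + 0 = 52 transitive triples.
Total triples C(8,3) = 56, so cyclic triples = 56 − 52 = 4.

4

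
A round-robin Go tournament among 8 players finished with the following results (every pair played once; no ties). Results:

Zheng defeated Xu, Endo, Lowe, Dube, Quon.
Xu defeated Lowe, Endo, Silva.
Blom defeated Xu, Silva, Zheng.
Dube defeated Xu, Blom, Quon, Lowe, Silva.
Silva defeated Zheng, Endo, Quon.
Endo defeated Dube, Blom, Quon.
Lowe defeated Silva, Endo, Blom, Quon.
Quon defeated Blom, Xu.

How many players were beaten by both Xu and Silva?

1

Xu beat: Silva, Lowe, Endo.
Silva beat: Quon, Zheng, Endo.
Both beat: Endo — 1.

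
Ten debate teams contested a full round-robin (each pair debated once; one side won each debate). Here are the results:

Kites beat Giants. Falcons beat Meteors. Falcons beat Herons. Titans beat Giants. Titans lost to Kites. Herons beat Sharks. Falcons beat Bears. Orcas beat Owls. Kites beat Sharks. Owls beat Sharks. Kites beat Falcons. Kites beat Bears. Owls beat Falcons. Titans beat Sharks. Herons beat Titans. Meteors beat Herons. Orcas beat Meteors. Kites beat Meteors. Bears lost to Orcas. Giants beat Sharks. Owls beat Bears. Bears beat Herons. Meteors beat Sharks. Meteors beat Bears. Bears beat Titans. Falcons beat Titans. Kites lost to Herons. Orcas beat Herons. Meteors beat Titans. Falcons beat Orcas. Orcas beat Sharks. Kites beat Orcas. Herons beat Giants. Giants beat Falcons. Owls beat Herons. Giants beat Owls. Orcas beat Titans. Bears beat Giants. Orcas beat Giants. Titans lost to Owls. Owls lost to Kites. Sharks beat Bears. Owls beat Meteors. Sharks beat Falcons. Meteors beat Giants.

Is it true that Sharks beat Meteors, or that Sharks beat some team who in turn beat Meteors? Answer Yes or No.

Yes

Sharks did not beat Meteors directly.
Sharks beat Bears, Falcons. Of those, Falcons beat Meteors.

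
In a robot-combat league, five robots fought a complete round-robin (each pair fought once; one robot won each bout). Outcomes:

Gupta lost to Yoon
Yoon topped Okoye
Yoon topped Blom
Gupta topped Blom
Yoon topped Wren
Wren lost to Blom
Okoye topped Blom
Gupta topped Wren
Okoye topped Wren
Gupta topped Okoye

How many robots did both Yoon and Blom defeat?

1

Yoon beat: Blom, Okoye, Gupta, Wren.
Blom beat: Wren.
Both beat: Wren — 1.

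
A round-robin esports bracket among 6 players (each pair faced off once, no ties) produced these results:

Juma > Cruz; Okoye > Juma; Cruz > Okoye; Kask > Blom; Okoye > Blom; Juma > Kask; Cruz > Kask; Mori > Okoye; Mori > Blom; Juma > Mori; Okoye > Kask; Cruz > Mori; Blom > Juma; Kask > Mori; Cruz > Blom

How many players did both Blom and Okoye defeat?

1

Blom beat: Juma.
Okoye beat: Kask, Blom, Juma.
Both beat: Juma — 1.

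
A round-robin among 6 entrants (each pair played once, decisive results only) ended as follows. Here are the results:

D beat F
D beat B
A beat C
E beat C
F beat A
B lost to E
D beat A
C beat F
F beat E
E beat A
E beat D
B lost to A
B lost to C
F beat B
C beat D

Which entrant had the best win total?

Win totals: A 2, B 0, C 3, D 3, E 4, F 3.
E leads with 4 wins (next highest: 3).

E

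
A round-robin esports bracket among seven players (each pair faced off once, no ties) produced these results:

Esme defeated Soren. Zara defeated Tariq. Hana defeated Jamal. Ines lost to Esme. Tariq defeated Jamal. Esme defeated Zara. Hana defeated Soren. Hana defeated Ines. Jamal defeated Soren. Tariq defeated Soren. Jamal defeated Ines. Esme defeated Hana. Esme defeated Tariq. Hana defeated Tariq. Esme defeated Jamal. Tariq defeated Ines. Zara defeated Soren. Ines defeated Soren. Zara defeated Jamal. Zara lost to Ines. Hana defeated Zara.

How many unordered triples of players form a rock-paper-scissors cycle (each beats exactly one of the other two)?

Win totals: Hana 5, Tariq 3, Soren 0, Zara 3, Ines 2, Esme 6, Jamal 2.
A player with w wins dominates both others in C(w,2) triples; summing gives 10 + 3 + 0 + 3 + 1 + 15 + 1 = 33 transitive triples.
Total triples C(7,3) = 35, so cyclic triples = 35 − 33 = 2.

2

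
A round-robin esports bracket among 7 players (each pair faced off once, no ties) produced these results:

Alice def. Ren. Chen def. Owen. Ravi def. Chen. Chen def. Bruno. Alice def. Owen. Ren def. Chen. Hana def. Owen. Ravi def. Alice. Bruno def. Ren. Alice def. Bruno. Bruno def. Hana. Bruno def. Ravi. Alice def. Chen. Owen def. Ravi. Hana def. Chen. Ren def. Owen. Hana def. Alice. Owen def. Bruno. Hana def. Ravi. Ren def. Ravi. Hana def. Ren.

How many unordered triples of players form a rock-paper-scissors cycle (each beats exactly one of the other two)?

Win totals: Alice 4, Bruno 3, Ren 3, Chen 2, Owen 2, Hana 5, Ravi 2.
A player with w wins dominates both others in C(w,2) triples; summing gives 6 + 3 + 3 + 1 + 1 + 10 + 1 = 25 transitive triples.
Total triples C(7,3) = 35, so cyclic triples = 35 − 25 = 10.

10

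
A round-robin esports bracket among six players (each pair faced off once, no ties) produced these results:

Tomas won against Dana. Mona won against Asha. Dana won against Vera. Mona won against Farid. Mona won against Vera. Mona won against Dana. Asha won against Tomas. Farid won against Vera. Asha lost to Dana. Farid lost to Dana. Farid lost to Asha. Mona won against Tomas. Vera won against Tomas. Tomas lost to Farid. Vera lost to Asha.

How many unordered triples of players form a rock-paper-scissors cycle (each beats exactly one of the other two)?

Win totals: Tomas 1, Farid 2, Vera 1, Mona 5, Dana 3, Asha 3.
A player with w wins dominates both others in C(w,2) triples; summing gives 0 + 1 + 0 + 10 + 3 + 3 = 17 transitive triples.
Total triples C(6,3) = 20, so cyclic triples = 20 − 17 = 3.

3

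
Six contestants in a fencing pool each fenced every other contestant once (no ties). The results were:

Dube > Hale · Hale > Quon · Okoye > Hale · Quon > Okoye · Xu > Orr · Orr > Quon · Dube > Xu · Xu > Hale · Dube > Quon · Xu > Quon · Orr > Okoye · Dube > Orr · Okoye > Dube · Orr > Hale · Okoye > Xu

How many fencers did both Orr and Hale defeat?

1

Orr beat: Okoye, Quon, Hale.
Hale beat: Quon.
Both beat: Quon — 1.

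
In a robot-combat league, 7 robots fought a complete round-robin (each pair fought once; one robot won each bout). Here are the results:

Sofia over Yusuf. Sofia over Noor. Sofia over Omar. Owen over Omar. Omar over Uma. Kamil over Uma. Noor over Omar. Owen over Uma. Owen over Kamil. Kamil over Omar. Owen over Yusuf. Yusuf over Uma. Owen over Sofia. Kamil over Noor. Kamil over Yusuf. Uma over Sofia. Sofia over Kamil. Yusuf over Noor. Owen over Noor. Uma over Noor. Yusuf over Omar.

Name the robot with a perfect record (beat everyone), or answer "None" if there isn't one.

Owen

Owen has 6 wins out of 6 opponents — a perfect record.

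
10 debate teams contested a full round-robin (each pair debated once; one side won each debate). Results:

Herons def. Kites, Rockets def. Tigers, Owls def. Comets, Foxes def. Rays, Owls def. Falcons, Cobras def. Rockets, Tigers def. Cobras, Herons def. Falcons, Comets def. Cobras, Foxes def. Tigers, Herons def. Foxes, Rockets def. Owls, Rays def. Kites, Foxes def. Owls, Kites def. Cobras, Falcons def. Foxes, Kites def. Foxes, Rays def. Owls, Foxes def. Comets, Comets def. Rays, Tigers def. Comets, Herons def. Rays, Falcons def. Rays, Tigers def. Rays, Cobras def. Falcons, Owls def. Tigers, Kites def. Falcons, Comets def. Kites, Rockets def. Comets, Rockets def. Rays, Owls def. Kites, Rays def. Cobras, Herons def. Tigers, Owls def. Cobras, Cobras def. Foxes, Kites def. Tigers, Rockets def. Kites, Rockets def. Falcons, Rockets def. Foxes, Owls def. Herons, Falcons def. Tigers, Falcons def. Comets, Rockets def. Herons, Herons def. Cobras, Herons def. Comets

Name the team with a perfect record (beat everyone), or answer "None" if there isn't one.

Highest win total is Rockets with 8 (out of 9 possible).
Rockets lost to Cobras, so no team went undefeated.

None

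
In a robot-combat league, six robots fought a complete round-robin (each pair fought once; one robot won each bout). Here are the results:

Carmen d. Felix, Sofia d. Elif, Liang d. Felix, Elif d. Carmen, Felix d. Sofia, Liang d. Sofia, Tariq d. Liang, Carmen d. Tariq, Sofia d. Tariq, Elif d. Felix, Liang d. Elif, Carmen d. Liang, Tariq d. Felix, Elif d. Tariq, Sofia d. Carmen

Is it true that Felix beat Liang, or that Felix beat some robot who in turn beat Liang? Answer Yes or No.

No

Felix did not beat Liang directly.
Felix beat Sofia, but each of them lost to Liang. No two-step path.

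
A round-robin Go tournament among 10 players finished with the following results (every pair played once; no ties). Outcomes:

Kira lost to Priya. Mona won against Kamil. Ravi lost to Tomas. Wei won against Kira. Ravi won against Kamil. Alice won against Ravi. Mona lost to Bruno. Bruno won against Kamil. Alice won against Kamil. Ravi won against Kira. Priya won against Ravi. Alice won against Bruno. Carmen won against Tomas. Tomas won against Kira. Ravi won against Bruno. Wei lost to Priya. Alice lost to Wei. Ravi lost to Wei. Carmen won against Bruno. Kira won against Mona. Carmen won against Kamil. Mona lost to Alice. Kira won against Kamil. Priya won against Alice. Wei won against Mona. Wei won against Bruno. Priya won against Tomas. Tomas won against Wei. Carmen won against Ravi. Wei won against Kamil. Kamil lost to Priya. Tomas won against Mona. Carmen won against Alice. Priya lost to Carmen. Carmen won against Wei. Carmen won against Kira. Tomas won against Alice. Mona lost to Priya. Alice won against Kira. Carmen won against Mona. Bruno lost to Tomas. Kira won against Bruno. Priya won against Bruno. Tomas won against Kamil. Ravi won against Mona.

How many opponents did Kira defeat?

Kira's results: beat Mona, Kamil, Bruno; lost to Alice, Carmen, Ravi, Priya, Tomas, Wei.
That is 3 wins.

3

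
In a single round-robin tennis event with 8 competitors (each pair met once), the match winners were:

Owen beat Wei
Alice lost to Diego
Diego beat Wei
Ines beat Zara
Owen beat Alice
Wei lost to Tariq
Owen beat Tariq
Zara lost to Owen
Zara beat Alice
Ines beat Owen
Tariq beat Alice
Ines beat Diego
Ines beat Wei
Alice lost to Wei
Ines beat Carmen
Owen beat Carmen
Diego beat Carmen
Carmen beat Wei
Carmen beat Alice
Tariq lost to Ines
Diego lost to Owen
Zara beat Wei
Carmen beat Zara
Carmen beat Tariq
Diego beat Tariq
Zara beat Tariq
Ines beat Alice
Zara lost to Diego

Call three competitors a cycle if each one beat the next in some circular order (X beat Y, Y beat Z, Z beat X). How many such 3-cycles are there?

0

Win totals: Ines 7, Alice 0, Wei 1, Zara 3, Diego 5, Owen 6, Tariq 2, Carmen 4.
A competitor with w wins dominates both others in C(w,2) triples; summing gives 21 + 0 + 0 + 3 + 10 + 15 + 1 + 6 = 56 transitive triples.
Total triples C(8,3) = 56, so cyclic triples = 56 − 56 = 0.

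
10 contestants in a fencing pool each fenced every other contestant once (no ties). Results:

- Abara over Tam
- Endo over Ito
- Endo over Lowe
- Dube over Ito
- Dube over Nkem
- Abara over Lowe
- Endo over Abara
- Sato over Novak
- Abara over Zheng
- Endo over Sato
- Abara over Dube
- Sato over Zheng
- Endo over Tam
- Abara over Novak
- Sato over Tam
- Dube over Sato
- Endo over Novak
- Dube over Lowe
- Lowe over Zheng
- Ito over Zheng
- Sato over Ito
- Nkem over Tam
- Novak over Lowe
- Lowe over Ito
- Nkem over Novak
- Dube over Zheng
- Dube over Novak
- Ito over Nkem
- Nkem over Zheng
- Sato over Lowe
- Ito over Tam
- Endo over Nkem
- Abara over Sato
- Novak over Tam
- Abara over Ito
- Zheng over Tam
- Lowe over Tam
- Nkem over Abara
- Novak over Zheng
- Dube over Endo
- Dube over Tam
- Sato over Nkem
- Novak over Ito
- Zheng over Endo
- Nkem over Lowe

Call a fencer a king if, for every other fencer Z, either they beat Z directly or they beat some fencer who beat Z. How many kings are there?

4

Tam cannot reach Dube, Novak, Nkem, Zheng, Lowe, Endo, Abara, Sato, Ito in two steps.
Dube reaches everyone (king).
Novak cannot reach Dube, Abara, Sato in two steps.
Nkem reaches everyone (king).
Zheng cannot reach Dube in two steps.
Lowe cannot reach Dube, Novak, Abara, Sato in two steps.
Endo reaches everyone (king).
Abara reaches everyone (king).
Sato cannot reach Dube in two steps.
Ito cannot reach Dube, Sato in two steps.
Kings: Dube, Nkem, Endo, Abara — 4.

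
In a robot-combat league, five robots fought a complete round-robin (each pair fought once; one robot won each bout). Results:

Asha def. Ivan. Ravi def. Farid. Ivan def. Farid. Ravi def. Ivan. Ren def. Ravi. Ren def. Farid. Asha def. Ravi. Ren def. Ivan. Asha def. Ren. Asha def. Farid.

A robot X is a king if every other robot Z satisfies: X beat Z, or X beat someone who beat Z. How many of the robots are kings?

Farid cannot reach Ren, Ivan, Ravi, Asha in two steps.
Ren cannot reach Asha in two steps.
Ivan cannot reach Ren, Ravi, Asha in two steps.
Ravi cannot reach Ren, Asha in two steps.
Asha reaches everyone (king).
Kings: Asha — 1.

1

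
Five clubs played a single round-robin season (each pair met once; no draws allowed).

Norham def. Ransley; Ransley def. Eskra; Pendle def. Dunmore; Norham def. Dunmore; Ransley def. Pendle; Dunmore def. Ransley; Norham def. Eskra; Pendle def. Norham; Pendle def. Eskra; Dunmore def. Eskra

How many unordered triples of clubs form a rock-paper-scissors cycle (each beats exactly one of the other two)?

2

Win totals: Dunmore 2, Ransley 2, Norham 3, Pendle 3, Eskra 0.
A club with w wins dominates both others in C(w,2) triples; summing gives 1 + 1 + 3 + 3 + 0 = 8 transitive triples.
Total triples C(5,3) = 10, so cyclic triples = 10 − 8 = 2.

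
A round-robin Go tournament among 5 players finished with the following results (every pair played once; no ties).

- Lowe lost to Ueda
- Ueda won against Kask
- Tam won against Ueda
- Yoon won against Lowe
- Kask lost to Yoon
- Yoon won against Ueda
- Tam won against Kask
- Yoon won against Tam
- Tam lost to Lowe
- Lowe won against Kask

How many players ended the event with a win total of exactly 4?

Win totals: Tam 2, Kask 0, Ueda 2, Lowe 2, Yoon 4.
Exactly 4: Yoon — 1 player.

1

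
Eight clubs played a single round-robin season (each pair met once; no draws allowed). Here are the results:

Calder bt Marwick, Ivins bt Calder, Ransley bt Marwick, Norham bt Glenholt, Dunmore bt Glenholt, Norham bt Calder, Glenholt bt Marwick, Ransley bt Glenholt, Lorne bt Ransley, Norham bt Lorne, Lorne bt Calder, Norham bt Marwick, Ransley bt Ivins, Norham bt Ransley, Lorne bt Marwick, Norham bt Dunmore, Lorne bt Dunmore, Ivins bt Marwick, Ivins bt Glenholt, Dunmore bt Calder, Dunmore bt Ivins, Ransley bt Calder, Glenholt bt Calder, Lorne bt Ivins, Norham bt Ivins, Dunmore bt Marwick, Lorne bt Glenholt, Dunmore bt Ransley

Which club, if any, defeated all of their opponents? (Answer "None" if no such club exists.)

Norham has 7 wins out of 7 opponents — a perfect record.

Norham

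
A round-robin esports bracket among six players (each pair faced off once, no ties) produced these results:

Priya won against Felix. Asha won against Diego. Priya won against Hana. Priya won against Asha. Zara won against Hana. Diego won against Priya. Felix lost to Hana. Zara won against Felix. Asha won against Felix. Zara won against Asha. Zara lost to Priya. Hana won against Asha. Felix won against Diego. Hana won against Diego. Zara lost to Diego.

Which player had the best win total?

Priya

Win totals: Priya 4, Asha 2, Hana 3, Diego 2, Zara 3, Felix 1.
Priya leads with 4 wins (next highest: 3).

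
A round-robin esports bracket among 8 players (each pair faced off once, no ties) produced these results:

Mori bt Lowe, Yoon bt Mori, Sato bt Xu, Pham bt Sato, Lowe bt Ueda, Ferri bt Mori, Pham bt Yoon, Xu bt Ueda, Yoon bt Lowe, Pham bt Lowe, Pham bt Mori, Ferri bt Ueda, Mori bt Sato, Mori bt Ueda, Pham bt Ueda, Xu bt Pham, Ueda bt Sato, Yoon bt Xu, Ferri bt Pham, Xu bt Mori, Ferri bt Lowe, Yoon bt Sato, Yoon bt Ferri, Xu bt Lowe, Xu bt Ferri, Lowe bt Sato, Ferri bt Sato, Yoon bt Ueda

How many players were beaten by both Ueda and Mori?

1

Ueda beat: Sato.
Mori beat: Lowe, Ueda, Sato.
Both beat: Sato — 1.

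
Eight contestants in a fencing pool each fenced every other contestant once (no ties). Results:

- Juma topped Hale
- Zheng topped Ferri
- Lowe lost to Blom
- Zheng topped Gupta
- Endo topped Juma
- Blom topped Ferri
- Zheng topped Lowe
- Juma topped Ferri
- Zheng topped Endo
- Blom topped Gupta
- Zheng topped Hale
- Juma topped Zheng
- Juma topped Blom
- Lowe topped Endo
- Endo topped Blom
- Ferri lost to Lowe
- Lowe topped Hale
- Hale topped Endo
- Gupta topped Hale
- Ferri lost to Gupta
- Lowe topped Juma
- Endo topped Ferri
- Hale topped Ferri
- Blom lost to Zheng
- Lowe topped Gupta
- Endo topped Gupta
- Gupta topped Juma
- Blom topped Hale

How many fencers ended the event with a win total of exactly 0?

1

Win totals: Zheng 6, Juma 4, Gupta 3, Hale 2, Ferri 0, Endo 4, Blom 4, Lowe 5.
Exactly 0: Ferri — 1 fencer.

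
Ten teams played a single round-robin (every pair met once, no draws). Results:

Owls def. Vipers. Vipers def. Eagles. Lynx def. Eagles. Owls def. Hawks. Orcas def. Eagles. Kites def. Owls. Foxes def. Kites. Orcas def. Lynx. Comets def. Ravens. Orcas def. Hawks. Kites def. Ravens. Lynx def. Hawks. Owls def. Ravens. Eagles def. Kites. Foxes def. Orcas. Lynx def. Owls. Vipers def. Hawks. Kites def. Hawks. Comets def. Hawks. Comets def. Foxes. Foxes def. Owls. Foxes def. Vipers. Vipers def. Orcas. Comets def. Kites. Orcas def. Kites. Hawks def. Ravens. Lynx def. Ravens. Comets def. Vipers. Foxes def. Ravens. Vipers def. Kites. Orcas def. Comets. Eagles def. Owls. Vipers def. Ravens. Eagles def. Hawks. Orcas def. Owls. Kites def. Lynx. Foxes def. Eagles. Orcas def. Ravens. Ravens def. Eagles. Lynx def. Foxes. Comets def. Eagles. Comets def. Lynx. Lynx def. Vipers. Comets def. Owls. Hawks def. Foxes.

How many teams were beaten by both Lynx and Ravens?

1

Lynx beat: Hawks, Foxes, Vipers, Ravens, Eagles, Owls.
Ravens beat: Eagles.
Both beat: Eagles — 1.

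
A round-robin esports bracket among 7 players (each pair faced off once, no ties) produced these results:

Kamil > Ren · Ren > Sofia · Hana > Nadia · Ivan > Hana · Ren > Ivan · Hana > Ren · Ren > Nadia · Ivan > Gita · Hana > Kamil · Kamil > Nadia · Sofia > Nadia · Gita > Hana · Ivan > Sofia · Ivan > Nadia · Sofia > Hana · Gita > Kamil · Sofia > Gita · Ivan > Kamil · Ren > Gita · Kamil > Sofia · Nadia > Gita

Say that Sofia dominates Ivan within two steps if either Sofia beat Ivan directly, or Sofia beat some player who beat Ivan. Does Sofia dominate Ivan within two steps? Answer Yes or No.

Sofia did not beat Ivan directly.
Sofia beat Hana, Nadia, Gita, but each of them lost to Ivan. No two-step path.

No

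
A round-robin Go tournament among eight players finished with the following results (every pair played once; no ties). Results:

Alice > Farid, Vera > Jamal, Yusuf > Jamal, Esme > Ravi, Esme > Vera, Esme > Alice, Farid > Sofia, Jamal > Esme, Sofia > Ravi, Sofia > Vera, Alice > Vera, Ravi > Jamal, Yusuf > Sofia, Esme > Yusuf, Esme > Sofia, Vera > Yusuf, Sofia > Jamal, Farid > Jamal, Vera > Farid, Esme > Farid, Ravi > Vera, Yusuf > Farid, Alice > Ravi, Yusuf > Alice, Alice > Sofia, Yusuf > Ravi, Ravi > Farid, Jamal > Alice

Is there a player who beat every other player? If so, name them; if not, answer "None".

Highest win total is Esme with 6 (out of 7 possible).
Esme lost to Jamal, so no player went undefeated.

None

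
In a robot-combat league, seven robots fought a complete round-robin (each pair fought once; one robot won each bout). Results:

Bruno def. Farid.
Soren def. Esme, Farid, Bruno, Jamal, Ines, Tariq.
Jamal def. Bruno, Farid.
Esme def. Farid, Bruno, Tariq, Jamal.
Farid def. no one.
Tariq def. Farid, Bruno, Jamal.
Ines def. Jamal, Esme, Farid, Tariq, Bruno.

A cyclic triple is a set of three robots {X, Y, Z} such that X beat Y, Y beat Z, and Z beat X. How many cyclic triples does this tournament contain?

0

Win totals: Ines 5, Tariq 3, Jamal 2, Farid 0, Esme 4, Soren 6, Bruno 1.
A robot with w wins dominates both others in C(w,2) triples; summing gives 10 + 3 + 1 + 0 + 6 + 15 + 0 = 35 transitive triples.
Total triples C(7,3) = 35, so cyclic triples = 35 − 35 = 0.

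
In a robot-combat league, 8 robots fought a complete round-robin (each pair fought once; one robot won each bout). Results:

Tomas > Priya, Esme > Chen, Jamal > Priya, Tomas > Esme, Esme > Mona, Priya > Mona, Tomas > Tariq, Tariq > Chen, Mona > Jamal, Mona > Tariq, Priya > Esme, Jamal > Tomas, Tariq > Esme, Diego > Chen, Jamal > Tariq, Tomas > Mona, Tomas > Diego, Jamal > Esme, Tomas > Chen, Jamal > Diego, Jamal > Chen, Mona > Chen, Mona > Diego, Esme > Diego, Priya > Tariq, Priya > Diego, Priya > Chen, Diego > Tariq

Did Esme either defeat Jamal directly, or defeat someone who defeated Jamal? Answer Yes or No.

Yes

Esme did not beat Jamal directly.
Esme beat Chen, Diego, Mona. Of those, Mona beat Jamal.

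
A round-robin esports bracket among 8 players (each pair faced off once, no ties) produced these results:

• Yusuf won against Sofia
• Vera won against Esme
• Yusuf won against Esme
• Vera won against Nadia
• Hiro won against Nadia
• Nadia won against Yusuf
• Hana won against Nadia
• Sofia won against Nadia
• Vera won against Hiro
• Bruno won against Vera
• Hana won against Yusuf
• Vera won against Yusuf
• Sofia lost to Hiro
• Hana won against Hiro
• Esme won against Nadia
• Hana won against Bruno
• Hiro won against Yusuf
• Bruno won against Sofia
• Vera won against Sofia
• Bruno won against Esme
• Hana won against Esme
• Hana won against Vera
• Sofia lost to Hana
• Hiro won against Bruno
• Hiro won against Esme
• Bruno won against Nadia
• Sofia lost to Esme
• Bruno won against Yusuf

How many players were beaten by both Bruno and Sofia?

1

Bruno beat: Yusuf, Esme, Nadia, Sofia, Vera.
Sofia beat: Nadia.
Both beat: Nadia — 1.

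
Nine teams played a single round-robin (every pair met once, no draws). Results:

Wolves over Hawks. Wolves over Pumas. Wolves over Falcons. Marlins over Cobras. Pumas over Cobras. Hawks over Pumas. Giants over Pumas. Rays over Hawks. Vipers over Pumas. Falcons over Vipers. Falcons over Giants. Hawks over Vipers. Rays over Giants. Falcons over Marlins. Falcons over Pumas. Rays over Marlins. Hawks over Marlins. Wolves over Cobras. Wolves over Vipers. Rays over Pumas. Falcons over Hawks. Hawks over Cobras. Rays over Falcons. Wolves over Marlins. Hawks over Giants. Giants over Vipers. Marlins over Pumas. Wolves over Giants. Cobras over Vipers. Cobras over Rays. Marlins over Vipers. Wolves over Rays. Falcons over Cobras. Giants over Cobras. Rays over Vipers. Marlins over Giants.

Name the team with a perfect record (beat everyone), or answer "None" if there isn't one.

Wolves has 8 wins out of 8 opponents — a perfect record.

Wolves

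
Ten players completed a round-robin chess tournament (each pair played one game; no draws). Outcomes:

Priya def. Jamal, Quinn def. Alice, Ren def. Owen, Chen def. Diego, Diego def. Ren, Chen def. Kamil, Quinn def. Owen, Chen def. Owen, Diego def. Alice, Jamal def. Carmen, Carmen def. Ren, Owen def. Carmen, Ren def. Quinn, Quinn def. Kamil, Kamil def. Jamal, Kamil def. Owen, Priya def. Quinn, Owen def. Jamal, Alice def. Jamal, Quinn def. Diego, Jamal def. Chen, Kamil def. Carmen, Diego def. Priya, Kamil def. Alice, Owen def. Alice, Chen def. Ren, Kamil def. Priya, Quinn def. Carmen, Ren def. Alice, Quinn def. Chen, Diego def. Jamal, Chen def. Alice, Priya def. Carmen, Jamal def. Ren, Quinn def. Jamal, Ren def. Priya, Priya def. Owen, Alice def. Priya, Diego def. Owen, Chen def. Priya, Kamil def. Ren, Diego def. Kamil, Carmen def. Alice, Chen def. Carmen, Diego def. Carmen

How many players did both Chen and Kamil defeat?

5

Chen beat: Ren, Alice, Carmen, Priya, Diego, Owen, Kamil.
Kamil beat: Ren, Alice, Carmen, Priya, Jamal, Owen.
Both beat: Ren, Alice, Carmen, Priya, Owen — 5.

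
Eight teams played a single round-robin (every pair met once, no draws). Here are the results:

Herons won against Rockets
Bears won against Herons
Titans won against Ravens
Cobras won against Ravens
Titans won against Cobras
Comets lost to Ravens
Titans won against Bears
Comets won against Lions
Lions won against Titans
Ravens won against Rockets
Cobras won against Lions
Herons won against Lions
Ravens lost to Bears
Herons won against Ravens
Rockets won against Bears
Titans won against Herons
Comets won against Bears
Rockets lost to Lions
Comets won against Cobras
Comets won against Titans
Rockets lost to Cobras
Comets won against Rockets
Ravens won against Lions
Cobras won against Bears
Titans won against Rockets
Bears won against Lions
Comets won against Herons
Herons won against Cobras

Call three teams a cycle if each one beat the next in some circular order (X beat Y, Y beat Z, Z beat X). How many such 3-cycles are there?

12

Win totals: Ravens 3, Herons 4, Bears 3, Titans 5, Cobras 4, Lions 2, Comets 6, Rockets 1.
A team with w wins dominates both others in C(w,2) triples; summing gives 3 + 6 + 3 + 10 + 6 + 1 + 15 + 0 = 44 transitive triples.
Total triples C(8,3) = 56, so cyclic triples = 56 − 44 = 12.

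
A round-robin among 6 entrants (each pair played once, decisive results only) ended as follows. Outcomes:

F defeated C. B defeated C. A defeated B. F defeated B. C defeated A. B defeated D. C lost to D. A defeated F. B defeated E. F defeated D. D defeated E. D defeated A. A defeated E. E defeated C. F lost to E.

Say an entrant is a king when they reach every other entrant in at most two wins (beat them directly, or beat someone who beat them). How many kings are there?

A reaches everyone (king).
B reaches everyone (king).
C cannot reach D in two steps.
D reaches everyone (king).
E reaches everyone (king).
F reaches everyone (king).
Kings: A, B, D, E, F — 5.

5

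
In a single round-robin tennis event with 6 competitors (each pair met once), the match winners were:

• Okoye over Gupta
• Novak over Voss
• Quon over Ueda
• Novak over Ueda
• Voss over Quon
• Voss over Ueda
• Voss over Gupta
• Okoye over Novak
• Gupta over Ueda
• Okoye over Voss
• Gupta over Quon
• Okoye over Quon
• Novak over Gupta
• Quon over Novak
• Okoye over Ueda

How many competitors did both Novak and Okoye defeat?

3

Novak beat: Ueda, Gupta, Voss.
Okoye beat: Ueda, Gupta, Novak, Quon, Voss.
Both beat: Ueda, Gupta, Voss — 3.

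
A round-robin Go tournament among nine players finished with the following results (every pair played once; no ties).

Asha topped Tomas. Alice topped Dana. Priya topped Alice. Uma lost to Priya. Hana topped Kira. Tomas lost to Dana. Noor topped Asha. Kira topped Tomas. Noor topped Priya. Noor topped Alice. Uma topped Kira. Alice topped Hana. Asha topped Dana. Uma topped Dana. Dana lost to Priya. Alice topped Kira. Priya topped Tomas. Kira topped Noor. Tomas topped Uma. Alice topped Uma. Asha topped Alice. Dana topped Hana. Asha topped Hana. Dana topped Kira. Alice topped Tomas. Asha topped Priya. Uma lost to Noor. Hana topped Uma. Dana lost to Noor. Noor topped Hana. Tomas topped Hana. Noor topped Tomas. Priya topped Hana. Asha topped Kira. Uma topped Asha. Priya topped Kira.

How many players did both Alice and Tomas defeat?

2

Alice beat: Hana, Tomas, Dana, Kira, Uma.
Tomas beat: Hana, Uma.
Both beat: Hana, Uma — 2.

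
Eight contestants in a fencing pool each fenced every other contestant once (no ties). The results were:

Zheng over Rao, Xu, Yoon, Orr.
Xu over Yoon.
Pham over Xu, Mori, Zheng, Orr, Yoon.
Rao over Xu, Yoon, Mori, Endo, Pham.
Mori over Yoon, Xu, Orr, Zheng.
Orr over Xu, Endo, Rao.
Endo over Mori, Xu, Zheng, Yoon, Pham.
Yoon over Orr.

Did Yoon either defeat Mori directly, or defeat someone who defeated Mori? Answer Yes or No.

Yoon did not beat Mori directly.
Yoon beat Orr, but each of them lost to Mori. No two-step path.

No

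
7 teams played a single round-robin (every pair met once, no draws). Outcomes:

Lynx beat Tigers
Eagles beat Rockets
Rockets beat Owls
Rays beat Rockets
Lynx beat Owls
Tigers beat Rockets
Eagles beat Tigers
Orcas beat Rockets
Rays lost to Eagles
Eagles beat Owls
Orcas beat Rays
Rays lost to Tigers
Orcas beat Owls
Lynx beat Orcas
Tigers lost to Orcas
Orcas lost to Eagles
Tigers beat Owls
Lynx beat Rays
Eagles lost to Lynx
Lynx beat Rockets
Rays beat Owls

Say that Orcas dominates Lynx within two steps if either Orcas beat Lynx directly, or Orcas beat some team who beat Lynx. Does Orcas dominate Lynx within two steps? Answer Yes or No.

Orcas did not beat Lynx directly.
Orcas beat Owls, Tigers, Rays, Rockets, but each of them lost to Lynx. No two-step path.

No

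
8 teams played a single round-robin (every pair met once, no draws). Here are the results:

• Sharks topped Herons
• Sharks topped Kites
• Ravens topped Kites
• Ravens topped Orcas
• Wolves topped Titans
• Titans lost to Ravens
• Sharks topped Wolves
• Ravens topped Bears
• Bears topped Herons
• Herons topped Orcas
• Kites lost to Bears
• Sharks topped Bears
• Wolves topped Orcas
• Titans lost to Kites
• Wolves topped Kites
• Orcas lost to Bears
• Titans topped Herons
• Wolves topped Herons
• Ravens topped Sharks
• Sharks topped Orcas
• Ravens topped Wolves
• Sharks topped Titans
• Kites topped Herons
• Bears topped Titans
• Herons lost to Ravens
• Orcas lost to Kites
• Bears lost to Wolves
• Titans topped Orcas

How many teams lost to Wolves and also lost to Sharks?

Wolves beat: Bears, Herons, Orcas, Kites, Titans.
Sharks beat: Bears, Herons, Wolves, Orcas, Kites, Titans.
Both beat: Bears, Herons, Orcas, Kites, Titans — 5.

5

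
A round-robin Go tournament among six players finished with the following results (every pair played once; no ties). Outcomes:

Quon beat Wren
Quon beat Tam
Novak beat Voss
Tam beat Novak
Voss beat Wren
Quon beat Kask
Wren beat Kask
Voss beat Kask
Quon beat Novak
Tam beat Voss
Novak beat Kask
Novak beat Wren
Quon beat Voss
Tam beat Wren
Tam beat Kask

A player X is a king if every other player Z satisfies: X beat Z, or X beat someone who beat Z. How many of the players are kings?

1

Novak cannot reach Tam, Quon in two steps.
Kask cannot reach Novak, Wren, Voss, Tam, Quon in two steps.
Wren cannot reach Novak, Voss, Tam, Quon in two steps.
Voss cannot reach Novak, Tam, Quon in two steps.
Tam cannot reach Quon in two steps.
Quon reaches everyone (king).
Kings: Quon — 1.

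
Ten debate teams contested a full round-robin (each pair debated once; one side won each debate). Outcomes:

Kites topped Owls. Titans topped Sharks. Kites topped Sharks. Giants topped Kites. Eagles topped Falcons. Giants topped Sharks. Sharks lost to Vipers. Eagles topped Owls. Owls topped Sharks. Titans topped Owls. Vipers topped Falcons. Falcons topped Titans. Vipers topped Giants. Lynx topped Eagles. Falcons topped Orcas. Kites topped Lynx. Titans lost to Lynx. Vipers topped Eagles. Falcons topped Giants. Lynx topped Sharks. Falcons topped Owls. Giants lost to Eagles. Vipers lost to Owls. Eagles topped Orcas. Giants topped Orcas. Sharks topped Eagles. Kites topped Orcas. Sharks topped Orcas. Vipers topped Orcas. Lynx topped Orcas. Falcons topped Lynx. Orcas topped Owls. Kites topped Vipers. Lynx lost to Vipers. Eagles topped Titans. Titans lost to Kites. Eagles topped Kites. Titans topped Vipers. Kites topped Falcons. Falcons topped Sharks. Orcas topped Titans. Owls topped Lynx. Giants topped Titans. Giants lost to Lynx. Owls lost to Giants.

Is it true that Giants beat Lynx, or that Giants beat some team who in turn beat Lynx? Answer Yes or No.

Yes

Giants did not beat Lynx directly.
Giants beat Owls, Orcas, Sharks, Kites, Titans. Of those, Owls beat Lynx.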